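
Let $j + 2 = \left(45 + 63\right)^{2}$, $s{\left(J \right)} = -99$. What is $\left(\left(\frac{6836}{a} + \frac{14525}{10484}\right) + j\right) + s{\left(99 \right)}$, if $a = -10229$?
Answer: $\frac{1240102694269}{107240836} \approx 11564.0$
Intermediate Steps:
$j = 11662$ ($j = -2 + \left(45 + 63\right)^{2} = -2 + 108^{2} = -2 + 11664 = 11662$)
$\left(\left(\frac{6836}{a} + \frac{14525}{10484}\right) + j\right) + s{\left(99 \right)} = \left(\left(\frac{6836}{-10229} + \frac{14525}{10484}\right) + 11662\right) - 99 = \left(\left(6836 \left(- \frac{1}{10229}\right) + 14525 \cdot \frac{1}{10484}\right) + 11662\right) - 99 = \left(\left(- \frac{6836}{10229} + \frac{14525}{10484}\right) + 11662\right) - 99 = \left(\frac{76907601}{107240836} + 11662\right) - 99 = \frac{1250719537033}{107240836} - 99 = \frac{1240102694269}{107240836}$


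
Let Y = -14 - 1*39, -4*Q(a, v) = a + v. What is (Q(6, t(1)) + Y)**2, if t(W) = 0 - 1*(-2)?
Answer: 3025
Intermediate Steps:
t(W) = 2 (t(W) = 0 + 2 = 2)
Q(a, v) = -a/4 - v/4 (Q(a, v) = -(a + v)/4 = -a/4 - v/4)
Y = -53 (Y = -14 - 39 = -53)
(Q(6, t(1)) + Y)**2 = ((-1/4*6 - 1/4*2) - 53)**2 = ((-3/2 - 1/2) - 53)**2 = (-2 - 53)**2 = (-55)**2 = 3025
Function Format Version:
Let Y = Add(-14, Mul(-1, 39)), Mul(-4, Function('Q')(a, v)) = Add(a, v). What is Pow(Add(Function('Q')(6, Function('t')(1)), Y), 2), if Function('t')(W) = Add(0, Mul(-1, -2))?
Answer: 3025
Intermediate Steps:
Function('t')(W) = 2 (Function('t')(W) = Add(0, 2) = 2)
Function('Q')(a, v) = Add(Mul(Rational(-1, 4), a), Mul(Rational(-1, 4), v)) (Function('Q')(a, v) = Mul(Rational(-1, 4), Add(a, v)) = Add(Mul(Rational(-1, 4), a), Mul(Rational(-1, 4), v)))
Y = -53 (Y = Add(-14, -39) = -53)
Pow(Add(Function('Q')(6, Function('t')(1)), Y), 2) = Pow(Add(Add(Mul(Rational(-1, 4), 6), Mul(Rational(-1, 4), 2)), -53), 2) = Pow(Add(Add(Rational(-3, 2), Rational(-1, 2)), -53), 2) = Pow(Add(-2, -53), 2) = Pow(-55, 2) = 3025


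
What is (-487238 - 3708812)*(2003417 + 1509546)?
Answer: -14740568396150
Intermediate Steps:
(-487238 - 3708812)*(2003417 + 1509546) = -4196050*3512963 = -14740568396150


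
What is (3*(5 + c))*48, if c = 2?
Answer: 1008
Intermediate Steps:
(3*(5 + c))*48 = (3*(5 + 2))*48 = (3*7)*48 = 21*48 = 1008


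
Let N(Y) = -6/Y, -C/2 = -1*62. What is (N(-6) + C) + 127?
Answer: 252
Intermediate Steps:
C = 124 (C = -(-2)*62 = -2*(-62) = 124)
(N(-6) + C) + 127 = (-6/(-6) + 124) + 127 = (-6*(-1/6) + 124) + 127 = (1 + 124) + 127 = 125 + 127 = 252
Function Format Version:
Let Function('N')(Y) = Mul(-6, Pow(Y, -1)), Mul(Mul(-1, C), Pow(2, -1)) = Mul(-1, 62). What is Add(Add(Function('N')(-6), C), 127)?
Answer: 252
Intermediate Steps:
C = 124 (C = Mul(-2, Mul(-1, 62)) = Mul(-2, -62) = 124)
Add(Add(Function('N')(-6), C), 127) = Add(Add(Mul(-6, Pow(-6, -1)), 124), 127) = Add(Add(Mul(-6, Rational(-1, 6)), 124), 127) = Add(Add(1, 124), 127) = Add(125, 127) = 252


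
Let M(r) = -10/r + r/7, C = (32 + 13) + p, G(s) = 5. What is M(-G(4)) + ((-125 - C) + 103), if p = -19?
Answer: -327/7 ≈ -46.714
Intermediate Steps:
C = 26 (C = (32 + 13) - 19 = 45 - 19 = 26)
M(r) = -10/r + r/7 (M(r) = -10/r + r*(⅐) = -10/r + r/7)
M(-G(4)) + ((-125 - C) + 103) = (-10/((-1*5)) + (-1*5)/7) + ((-125 - 1*26) + 103) = (-10/(-5) + (⅐)*(-5)) + ((-125 - 26) + 103) = (-10*(-⅕) - 5/7) + (-151 + 103) = (2 - 5/7) - 48 = 9/7 - 48 = -327/7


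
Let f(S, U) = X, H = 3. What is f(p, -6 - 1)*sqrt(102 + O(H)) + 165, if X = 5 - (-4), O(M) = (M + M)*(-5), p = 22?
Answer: 165 + 54*sqrt(2) ≈ 241.37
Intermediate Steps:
O(M) = -10*M (O(M) = (2*M)*(-5) = -10*M)
X = 9 (X = 5 - 1*(-4) = 5 + 4 = 9)
f(S, U) = 9
f(p, -6 - 1)*sqrt(102 + O(H)) + 165 = 9*sqrt(102 - 10*3) + 165 = 9*sqrt(102 - 30) + 165 = 9*sqrt(72) + 165 = 9*(6*sqrt(2)) + 165 = 54*sqrt(2) + 165 = 165 + 54*sqrt(2)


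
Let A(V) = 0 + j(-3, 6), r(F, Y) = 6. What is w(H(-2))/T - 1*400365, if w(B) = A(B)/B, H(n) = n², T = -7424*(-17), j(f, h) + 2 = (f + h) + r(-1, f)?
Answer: -202117063673/504832 ≈ -4.0037e+5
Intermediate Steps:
j(f, h) = 4 + f + h (j(f, h) = -2 + ((f + h) + 6) = -2 + (6 + f + h) = 4 + f + h)
A(V) = 7 (A(V) = 0 + (4 - 3 + 6) = 0 + 7 = 7)
T = 126208
w(B) = 7/B
w(H(-2))/T - 1*400365 = (7/((-2)²))/126208 - 1*400365 = (7/4)*(1/126208) - 400365 = 7/504832 - 400365 = -202117063673/504832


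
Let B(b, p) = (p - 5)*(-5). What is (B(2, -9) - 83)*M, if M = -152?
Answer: 1976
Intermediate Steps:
B(b, p) = 25 - 5*p (B(b, p) = (-5 + p)*(-5) = 25 - 5*p)
(B(2, -9) - 83)*M = ((25 - 5*(-9)) - 83)*(-152) = ((25 + 45) - 83)*(-152) = (70 - 83)*(-152) = -13*(-152) = 1976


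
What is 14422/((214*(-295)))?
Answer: -7211/31565 ≈ -0.22845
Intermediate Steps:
14422/((214*(-295))) = 14422/(-63130) = 14422*(-1/63130) = -7211/31565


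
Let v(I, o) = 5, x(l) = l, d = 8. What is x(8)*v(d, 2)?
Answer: 40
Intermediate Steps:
x(8)*v(d, 2) = 8*5 = 40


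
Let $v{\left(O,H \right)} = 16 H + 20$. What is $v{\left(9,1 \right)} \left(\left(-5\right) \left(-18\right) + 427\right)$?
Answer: $18612$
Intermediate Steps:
$v{\left(O,H \right)} = 20 + 16 H$
$v{\left(9,1 \right)} \left(\left(-5\right) \left(-18\right) + 427\right) = \left(20 + 16 \cdot 1\right) \left(\left(-5\right) \left(-18\right) + 427\right) = \left(20 + 16\right) \left(90 + 427\right) = 36 \cdot 517 = 18612$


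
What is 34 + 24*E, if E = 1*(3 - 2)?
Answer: 58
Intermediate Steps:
E = 1 (E = 1*1 = 1)
34 + 24*E = 34 + 24*1 = 34 + 24 = 58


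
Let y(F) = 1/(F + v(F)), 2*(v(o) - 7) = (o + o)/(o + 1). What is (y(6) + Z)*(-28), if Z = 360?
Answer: -977956/97 ≈ -10082.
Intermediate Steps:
v(o) = 7 + o/(1 + o) (v(o) = 7 + ((o + o)/(o + 1))/2 = 7 + ((2*o)/(1 + o))/2 = 7 + (2*o/(1 + o))/2 = 7 + o/(1 + o))
y(F) = 1/(F + (7 + 8*F)/(1 + F))
(y(6) + Z)*(-28) = ((1 + 6)/(7 + 6² + 9*6) + 360)*(-28) = (7/(7 + 36 + 54) + 360)*(-28) = (7/97 + 360)*(-28) = (34927/97)*(-28) = -977956/97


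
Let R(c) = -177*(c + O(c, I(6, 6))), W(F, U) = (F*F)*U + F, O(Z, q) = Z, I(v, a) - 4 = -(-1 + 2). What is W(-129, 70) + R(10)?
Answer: 1161201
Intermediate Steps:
I(v, a) = 3 (I(v, a) = 4 - (-1 + 2) = 4 - 1*1 = 4 - 1 = 3)
W(F, U) = F + U*F**2 (W(F, U) = F**2*U + F = U*F**2 + F = F + U*F**2)
R(c) = -354*c (R(c) = -177*(c + c) = -354*c)
W(-129, 70) + R(10) = -129*(1 - 129*70) - 354*10 = -129*(1 - 9030) - 3540 = -129*(-9029) - 3540 = 1164741 - 3540 = 1161201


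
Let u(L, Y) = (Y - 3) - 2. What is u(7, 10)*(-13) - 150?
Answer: -215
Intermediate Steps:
u(L, Y) = -5 + Y (u(L, Y) = (-3 + Y) - 2 = -5 + Y)
u(7, 10)*(-13) - 150 = (-5 + 10)*(-13) - 150 = 5*(-13) - 150 = -65 - 150 = -215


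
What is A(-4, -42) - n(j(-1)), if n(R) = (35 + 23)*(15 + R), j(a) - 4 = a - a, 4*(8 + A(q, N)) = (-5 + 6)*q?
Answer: -1111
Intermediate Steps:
A(q, N) = -8 + q/4 (A(q, N) = -8 + ((-5 + 6)*q)/4 = -8 + (1*q)/4 = -8 + q/4)
j(a) = 4 (j(a) = 4 + (a - a) = 4 + 0 = 4)
n(R) = 870 + 58*R (n(R) = 58*(15 + R) = 870 + 58*R)
A(-4, -42) - n(j(-1)) = (-8 + (¼)*(-4)) - (870 + 58*4) = (-8 - 1) - (870 + 232) = -9 - 1*1102 = -9 - 1102 = -1111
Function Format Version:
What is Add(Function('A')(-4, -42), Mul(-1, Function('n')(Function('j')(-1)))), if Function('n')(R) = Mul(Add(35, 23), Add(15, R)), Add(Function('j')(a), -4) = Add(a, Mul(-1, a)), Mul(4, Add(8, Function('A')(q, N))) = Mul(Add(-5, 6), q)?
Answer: -1111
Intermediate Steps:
Function('A')(q, N) = Add(-8, Mul(Rational(1, 4), q)) (Function('A')(q, N) = Add(-8, Mul(Rational(1, 4), Mul(Add(-5, 6), q))) = Add(-8, Mul(Rational(1, 4), Mul(1, q))) = Add(-8, Mul(Rational(1, 4), q)))
Function('j')(a) = 4 (Function('j')(a) = Add(4, Add(a, Mul(-1, a))) = Add(4, 0) = 4)
Function('n')(R) = Add(870, Mul(58, R)) (Function('n')(R) = Mul(58, Add(15, R)) = Add(870, Mul(58, R)))
Add(Function('A')(-4, -42), Mul(-1, Function('n')(Function('j')(-1)))) = Add(Add(-8, Mul(Rational(1, 4), -4)), Mul(-1, Add(870, Mul(58, 4)))) = Add(Add(-8, -1), Mul(-1, Add(870, 232))) = Add(-9, Mul(-1, 1102)) = Add(-9, -1102) = -1111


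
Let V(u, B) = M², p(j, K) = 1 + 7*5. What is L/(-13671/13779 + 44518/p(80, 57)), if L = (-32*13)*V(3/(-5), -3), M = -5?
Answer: -286603200/34051187 ≈ -8.4168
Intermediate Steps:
p(j, K) = 36 (p(j, K) = 1 + 35 = 36)
V(u, B) = 25 (V(u, B) = (-5)² = 25)
L = -10400 (L = -32*13*25 = -416*25 = -10400)
L/(-13671/13779 + 44518/p(80, 57)) = -10400/(-13671/13779 + 44518/36) = -10400/(-13671*1/13779 + 44518*(1/36)) = -10400/(-1519/1531 + 22259/18) = -10400/34051187/27558 = -10400*27558/34051187 = -286603200/34051187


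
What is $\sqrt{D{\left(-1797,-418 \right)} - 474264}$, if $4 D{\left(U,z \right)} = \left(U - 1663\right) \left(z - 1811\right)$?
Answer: $\sqrt{1453821} \approx 1205.7$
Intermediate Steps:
$D{\left(U,z \right)} = \frac{\left(-1811 + z\right) \left(-1663 + U\right)}{4}$ ($D{\left(U,z \right)} = \frac{\left(U - 1663\right) \left(z - 1811\right)}{4} = \frac{\left(-1663 + U\right) \left(-1811 + z\right)}{4} = \frac{\left(-1811 + z\right) \left(-1663 + U\right)}{4}$)
$\sqrt{D{\left(-1797,-418 \right)} - 474264} = \sqrt{\left(\frac{3011693}{4} - - \frac{3254367}{4} - - \frac{347567}{2} + \frac{1}{4} \left(-1797\right) \left(-418\right)\right) - 474264} = \sqrt{\left(\frac{3011693}{4} + \frac{3254367}{4} + \frac{347567}{2} + \frac{375573}{2}\right) - 474264} = \sqrt{1928085 - 474264} = \sqrt{1453821}$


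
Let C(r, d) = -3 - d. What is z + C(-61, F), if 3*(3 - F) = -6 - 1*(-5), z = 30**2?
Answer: 2681/3 ≈ 893.67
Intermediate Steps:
z = 900
F = 10/3 (F = 3 - (-6 - 1*(-5))/3 = 3 - (-6 + 5)/3 = 3 - 1/3*(-1) = 3 + 1/3 = 10/3 ≈ 3.3333)
z + C(-61, F) = 900 + (-3 - 1*10/3) = 900 + (-3 - 10/3) = 900 - 19/3 = 2681/3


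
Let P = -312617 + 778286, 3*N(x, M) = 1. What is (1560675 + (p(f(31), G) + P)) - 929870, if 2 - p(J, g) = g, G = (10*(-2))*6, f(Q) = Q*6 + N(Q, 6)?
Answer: 1096596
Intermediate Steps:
N(x, M) = 1/3 (N(x, M) = (1/3)*1 = 1/3)
f(Q) = 1/3 + 6*Q (f(Q) = Q*6 + 1/3 = 6*Q + 1/3 = 1/3 + 6*Q)
P = 465669
G = -120 (G = -20*6 = -120)
p(J, g) = 2 - g
(1560675 + (p(f(31), G) + P)) - 929870 = (1560675 + ((2 - 1*(-120)) + 465669)) - 929870 = (1560675 + ((2 + 120) + 465669)) - 929870 = (1560675 + (122 + 465669)) - 929870 = (1560675 + 465791) - 929870 = 2026466 - 929870 = 1096596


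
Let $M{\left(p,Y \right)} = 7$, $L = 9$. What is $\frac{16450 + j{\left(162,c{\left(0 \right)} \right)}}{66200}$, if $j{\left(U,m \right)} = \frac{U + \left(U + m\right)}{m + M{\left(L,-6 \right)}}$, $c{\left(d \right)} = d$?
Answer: $\frac{57737}{231700} \approx 0.24919$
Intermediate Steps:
$j{\left(U,m \right)} = \frac{m + 2 U}{7 + m}$ ($j{\left(U,m \right)} = \frac{U + \left(U + m\right)}{m + 7} = \frac{m + 2 U}{7 + m}$)
$\frac{16450 + j{\left(162,c{\left(0 \right)} \right)}}{66200} = \frac{16450 + \frac{0 + 2 \cdot 162}{7 + 0}}{66200} = \left(16450 + \frac{0 + 324}{7}\right) \frac{1}{66200} = \left(16450 + \frac{1}{7} \cdot 324\right) \frac{1}{66200} = \left(16450 + \frac{324}{7}\right) \frac{1}{66200} = \frac{115474}{7} \cdot \frac{1}{66200} = \frac{57737}{231700}$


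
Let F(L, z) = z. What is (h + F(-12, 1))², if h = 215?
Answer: 46656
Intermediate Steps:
(h + F(-12, 1))² = (215 + 1)² = 216² = 46656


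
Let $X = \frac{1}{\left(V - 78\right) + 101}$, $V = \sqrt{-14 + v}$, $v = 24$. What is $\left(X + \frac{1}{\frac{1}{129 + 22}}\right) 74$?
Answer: $\frac{5801008}{519} - \frac{74 \sqrt{10}}{519} \approx 11177.0$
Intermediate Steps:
$V = \sqrt{10}$ ($V = \sqrt{-14 + 24} = \sqrt{10} \approx 3.1623$)
$X = \frac{1}{23 + \sqrt{10}}$ ($X = \frac{1}{\left(\sqrt{10} - 78\right) + 101} = \frac{1}{\left(-78 + \sqrt{10}\right) + 101} = \frac{1}{23 + \sqrt{10}} \approx 0.038223$)
$\left(X + \frac{1}{\frac{1}{129 + 22}}\right) 74 = \left(\left(\frac{23}{519} - \frac{\sqrt{10}}{519}\right) + \frac{1}{\frac{1}{129 + 22}}\right) 74 = \left(\left(\frac{23}{519} - \frac{\sqrt{10}}{519}\right) + \frac{1}{\frac{1}{151}}\right) 74 = \left(\left(\frac{23}{519} - \frac{\sqrt{10}}{519}\right) + 151\right) 74 = \left(\frac{78392}{519} - \frac{\sqrt{10}}{519}\right) 74 = \frac{5801008}{519} - \frac{74 \sqrt{10}}{519}$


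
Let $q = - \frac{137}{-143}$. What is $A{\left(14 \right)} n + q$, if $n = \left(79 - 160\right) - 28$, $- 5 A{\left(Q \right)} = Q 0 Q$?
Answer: $\frac{137}{143} \approx 0.95804$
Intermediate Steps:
$A{\left(Q \right)} = 0$ ($A{\left(Q \right)} = - \frac{Q 0 Q}{5} = - \frac{0 Q}{5} = \left(- \frac{1}{5}\right) 0 = 0$)
$n = -109$ ($n = -81 - 28 = -109$)
$q = \frac{137}{143}$ ($q = \left(-137\right) \left(- \frac{1}{143}\right) = \frac{137}{143} \approx 0.95804$)
$A{\left(14 \right)} n + q = 0 \left(-109\right) + \frac{137}{143} = 0 + \frac{137}{143} = \frac{137}{143}$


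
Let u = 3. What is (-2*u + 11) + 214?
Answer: 219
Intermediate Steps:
(-2*u + 11) + 214 = (-2*3 + 11) + 214 = (-6 + 11) + 214 = 5 + 214 = 219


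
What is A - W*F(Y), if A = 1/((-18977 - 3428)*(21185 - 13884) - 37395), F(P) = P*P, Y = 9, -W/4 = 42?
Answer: 2226490610399/163616300 ≈ 13608.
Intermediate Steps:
W = -168 (W = -4*42 = -168)
F(P) = P²
A = -1/163616300 (A = 1/(-22405*7301 - 37395) = 1/(-163578905 - 37395) = 1/(-163616300) = -1/163616300 ≈ -6.1119e-9)
A - W*F(Y) = -1/163616300 - (-168)*9² = -1/163616300 - (-168)*81 = -1/163616300 - 1*(-13608) = -1/163616300 + 13608 = 2226490610399/163616300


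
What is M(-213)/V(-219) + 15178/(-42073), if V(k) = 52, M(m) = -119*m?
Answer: 1065635075/2187796 ≈ 487.08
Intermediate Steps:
M(-213)/V(-219) + 15178/(-42073) = -119*(-213)/52 + 15178/(-42073) = 25347*(1/52) + 15178*(-1/42073) = 25347/52 - 15178/42073 = 1065635075/2187796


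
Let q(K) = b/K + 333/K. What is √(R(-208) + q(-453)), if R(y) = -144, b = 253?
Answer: I*√29815554/453 ≈ 12.054*I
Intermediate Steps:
q(K) = 586/K (q(K) = 253/K + 333/K = 586/K)
√(R(-208) + q(-453)) = √(-144 + 586/(-453)) = √(-144 + 586*(-1/453)) = √(-144 - 586/453) = √(-65818/453) = I*√29815554/453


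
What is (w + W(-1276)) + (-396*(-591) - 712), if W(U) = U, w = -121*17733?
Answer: -1913645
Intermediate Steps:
w = -2145693
(w + W(-1276)) + (-396*(-591) - 712) = (-2145693 - 1276) + (-396*(-591) - 712) = -2146969 + (234036 - 712) = -2146969 + 233324 = -1913645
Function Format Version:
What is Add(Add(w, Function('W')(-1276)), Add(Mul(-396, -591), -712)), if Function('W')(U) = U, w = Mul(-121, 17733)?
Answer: -1913645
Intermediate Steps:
w = -2145693
Add(Add(w, Function('W')(-1276)), Add(Mul(-396, -591), -712)) = Add(Add(-2145693, -1276), Add(Mul(-396, -591), -712)) = Add(-2146969, Add(234036, -712)) = Add(-2146969, 233324) = -1913645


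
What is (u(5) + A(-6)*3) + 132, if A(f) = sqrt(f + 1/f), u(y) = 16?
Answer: 148 + I*sqrt(222)/2 ≈ 148.0 + 7.4498*I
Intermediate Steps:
(u(5) + A(-6)*3) + 132 = (16 + sqrt(-6 + 1/(-6))*3) + 132 = (16 + sqrt(-6 - 1/6)*3) + 132 = (16 + sqrt(-37/6)*3) + 132 = (16 + (I*sqrt(222)/6)*3) + 132 = (16 + I*sqrt(222)/2) + 132 = 148 + I*sqrt(222)/2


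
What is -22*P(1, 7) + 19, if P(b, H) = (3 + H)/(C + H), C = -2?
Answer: -25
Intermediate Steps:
P(b, H) = (3 + H)/(-2 + H)
-22*P(1, 7) + 19 = -22*(3 + 7)/(-2 + 7) + 19 = -22*10/5 + 19 = -22*2 + 19 = -44 + 19 = -25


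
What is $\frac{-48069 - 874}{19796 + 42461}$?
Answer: $- \frac{48943}{62257} \approx -0.78614$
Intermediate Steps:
$\frac{-48069 - 874}{19796 + 42461} = - \frac{48943}{62257}$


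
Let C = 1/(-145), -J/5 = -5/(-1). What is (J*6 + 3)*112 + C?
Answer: -2387281/145 ≈ -16464.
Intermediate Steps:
J = -25 (J = -(-25)/(-1) = -(-25)*(-1) = -5*5 = -25)
C = -1/145 ≈ -0.0068966
(J*6 + 3)*112 + C = (-25*6 + 3)*112 - 1/145 = (-150 + 3)*112 - 1/145 = -147*112 - 1/145 = -16464 - 1/145 = -2387281/145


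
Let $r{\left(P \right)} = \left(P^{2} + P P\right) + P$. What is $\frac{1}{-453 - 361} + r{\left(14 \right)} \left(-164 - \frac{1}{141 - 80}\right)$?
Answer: $- \frac{3306492481}{49654} \approx -66591.0$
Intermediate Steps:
$r{\left(P \right)} = P + 2 P^{2}$ ($r{\left(P \right)} = \left(P^{2} + P^{2}\right) + P = 2 P^{2} + P = P + 2 P^{2}$)
$\frac{1}{-453 - 361} + r{\left(14 \right)} \left(-164 - \frac{1}{141 - 80}\right) = \frac{1}{-453 - 361} + 14 \left(1 + 2 \cdot 14\right) \left(-164 - \frac{1}{141 - 80}\right) = \frac{1}{-814} + 14 \left(1 + 28\right) \left(-164 - \frac{1}{61}\right) = - \frac{1}{814} + 14 \cdot 29 \left(-164 - \frac{1}{61}\right) = - \frac{1}{814} + 406 \left(-164 - \frac{1}{61}\right) = - \frac{1}{814} + 406 \left(- \frac{10005}{61}\right) = - \frac{1}{814} - \frac{4062030}{61} = - \frac{3306492481}{49654}$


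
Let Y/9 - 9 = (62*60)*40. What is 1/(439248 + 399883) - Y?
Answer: -1123832204810/839131 ≈ -1.3393e+6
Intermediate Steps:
Y = 1339281 (Y = 81 + 9*((62*60)*40) = 81 + 9*(3720*40) = 81 + 9*148800 = 81 + 1339200 = 1339281)
1/(439248 + 399883) - Y = 1/(439248 + 399883) - 1*1339281 = 1/839131 - 1339281 = -1123832204810/839131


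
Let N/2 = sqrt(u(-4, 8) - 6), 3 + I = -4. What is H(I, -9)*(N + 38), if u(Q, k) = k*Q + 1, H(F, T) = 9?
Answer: 342 + 18*I*sqrt(37) ≈ 342.0 + 109.49*I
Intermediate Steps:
I = -7 (I = -3 - 4 = -7)
u(Q, k) = 1 + Q*k (u(Q, k) = Q*k + 1 = 1 + Q*k)
N = 2*I*sqrt(37) (N = 2*sqrt((1 - 4*8) - 6) = 2*sqrt((1 - 32) - 6) = 2*sqrt(-31 - 6) = 2*sqrt(-37) = 2*(I*sqrt(37)) = 2*I*sqrt(37) ≈ 12.166*I)
H(I, -9)*(N + 38) = 9*(2*I*sqrt(37) + 38) = 9*(38 + 2*I*sqrt(37)) = 342 + 18*I*sqrt(37)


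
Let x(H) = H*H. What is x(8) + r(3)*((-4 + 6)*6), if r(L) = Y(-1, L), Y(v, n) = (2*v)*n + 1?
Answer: 4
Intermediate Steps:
x(H) = H²
Y(v, n) = 1 + 2*n*v (Y(v, n) = 2*n*v + 1 = 1 + 2*n*v)
r(L) = 1 - 2*L (r(L) = 1 + 2*L*(-1) = 1 - 2*L)
x(8) + r(3)*((-4 + 6)*6) = 8² + (1 - 2*3)*((-4 + 6)*6) = 64 + (1 - 6)*(2*6) = 64 - 5*12 = 64 - 60 = 4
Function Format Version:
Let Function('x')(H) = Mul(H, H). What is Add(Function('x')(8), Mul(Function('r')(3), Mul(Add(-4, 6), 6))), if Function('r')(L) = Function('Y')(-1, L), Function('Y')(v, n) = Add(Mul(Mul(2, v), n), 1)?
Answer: 4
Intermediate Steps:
Function('x')(H) = Pow(H, 2)
Function('Y')(v, n) = Add(1, Mul(2, n, v)) (Function('Y')(v, n) = Add(Mul(2, n, v), 1) = Add(1, Mul(2, n, v)))
Function('r')(L) = Add(1, Mul(-2, L)) (Function('r')(L) = Add(1, Mul(2, L, -1)) = Add(1, Mul(-2, L)))
Add(Function('x')(8), Mul(Function('r')(3), Mul(Add(-4, 6), 6))) = Add(Pow(8, 2), Mul(Add(1, Mul(-2, 3)), Mul(Add(-4, 6), 6))) = Add(64, Mul(Add(1, -6), Mul(2, 6))) = Add(64, Mul(-5, 12)) = Add(64, -60) = 4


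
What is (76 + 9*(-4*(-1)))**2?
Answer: 12544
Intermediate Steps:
(76 + 9*(-4*(-1)))**2 = (76 + 9*4)**2 = (76 + 36)**2 = 112**2 = 12544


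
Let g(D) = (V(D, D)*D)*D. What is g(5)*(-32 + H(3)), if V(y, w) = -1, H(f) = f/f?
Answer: 775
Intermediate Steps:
H(f) = 1
g(D) = -D**2 (g(D) = (-D)*D = -D**2)
g(5)*(-32 + H(3)) = (-1*5**2)*(-32 + 1) = -1*25*(-31) = -25*(-31) = 775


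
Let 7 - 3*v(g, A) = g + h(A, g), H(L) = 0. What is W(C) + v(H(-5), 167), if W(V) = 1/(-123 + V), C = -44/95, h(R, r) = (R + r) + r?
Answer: -1876925/35187 ≈ -53.341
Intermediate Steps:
h(R, r) = R + 2*r
v(g, A) = 7/3 - g - A/3 (v(g, A) = 7/3 - (g + (A + 2*g))/3 = 7/3 - (A + 3*g)/3 = 7/3 + (-g - A/3) = 7/3 - g - A/3)
C = -44/95 (C = -44*1/95 = -44/95 ≈ -0.46316)
W(C) + v(H(-5), 167) = 1/(-123 - 44/95) + (7/3 - 1*0 - 1/3*167) = 1/(-11729/95) + (7/3 + 0 - 167/3) = -95/11729 - 160/3 = -1876925/35187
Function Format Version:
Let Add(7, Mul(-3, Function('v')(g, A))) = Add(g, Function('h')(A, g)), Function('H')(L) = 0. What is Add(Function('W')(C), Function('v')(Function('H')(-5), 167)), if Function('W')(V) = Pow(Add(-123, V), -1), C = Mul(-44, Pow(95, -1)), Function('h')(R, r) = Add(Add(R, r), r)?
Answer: Rational(-1876925, 35187) ≈ -53.341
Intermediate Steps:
Function('h')(R, r) = Add(R, Mul(2, r))
Function('v')(g, A) = Add(Rational(7, 3), Mul(-1, g), Mul(Rational(-1, 3), A)) (Function('v')(g, A) = Add(Rational(7, 3), Mul(Rational(-1, 3), Add(g, Add(A, Mul(2, g))))) = Add(Rational(7, 3), Mul(Rational(-1, 3), Add(A, Mul(3, g)))) = Add(Rational(7, 3), Add(Mul(-1, g), Mul(Rational(-1, 3), A))) = Add(Rational(7, 3), Mul(-1, g), Mul(Rational(-1, 3), A)))
C = Rational(-44, 95) (C = Mul(-44, Rational(1, 95)) = Rational(-44, 95) ≈ -0.46316)
Add(Function('W')(C), Function('v')(Function('H')(-5), 167)) = Add(Pow(Add(-123, Rational(-44, 95)), -1), Add(Rational(7, 3), Mul(-1, 0), Mul(Rational(-1, 3), 167))) = Add(Pow(Rational(-11729, 95), -1), Add(Rational(7, 3), 0, Rational(-167, 3))) = Add(Rational(-95, 11729), Rational(-160, 3)) = Rational(-1876925, 35187)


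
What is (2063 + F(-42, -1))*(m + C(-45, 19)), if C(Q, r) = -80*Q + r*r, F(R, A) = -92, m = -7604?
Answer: -7180353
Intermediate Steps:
C(Q, r) = r² - 80*Q (C(Q, r) = -80*Q + r² = r² - 80*Q)
(2063 + F(-42, -1))*(m + C(-45, 19)) = (2063 - 92)*(-7604 + (19² - 80*(-45))) = 1971*(-7604 + (361 + 3600)) = 1971*(-7604 + 3961) = 1971*(-3643) = -7180353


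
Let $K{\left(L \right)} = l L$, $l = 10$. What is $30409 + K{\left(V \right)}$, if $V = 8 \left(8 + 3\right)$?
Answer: $31289$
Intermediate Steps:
$V = 88$ ($V = 8 \cdot 11 = 88$)
$K{\left(L \right)} = 10 L$
$30409 + K{\left(V \right)} = 30409 + 10 \cdot 88 = 30409 + 880 = 31289$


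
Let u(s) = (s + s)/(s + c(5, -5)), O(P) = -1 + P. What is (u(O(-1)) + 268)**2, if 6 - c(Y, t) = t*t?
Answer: 31719424/441 ≈ 71926.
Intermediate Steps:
c(Y, t) = 6 - t**2 (c(Y, t) = 6 - t*t = 6 - t**2)
u(s) = 2*s/(-19 + s) (u(s) = (s + s)/(s + (6 - 1*(-5)**2)) = (2*s)/(s + (6 - 1*25)) = (2*s)/(s + (6 - 25)) = (2*s)/(s - 19) = (2*s)/(-19 + s) = 2*s/(-19 + s))
(u(O(-1)) + 268)**2 = (2*(-1 - 1)/(-19 + (-1 - 1)) + 268)**2 = (2*(-2)/(-19 - 2) + 268)**2 = (2*(-2)/(-21) + 268)**2 = (2*(-2)*(-1/21) + 268)**2 = (4/21 + 268)**2 = (5632/21)**2 = 31719424/441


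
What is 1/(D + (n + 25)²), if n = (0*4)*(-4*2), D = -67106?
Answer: -1/66481 ≈ -1.5042e-5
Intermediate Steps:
n = 0 (n = 0*(-8) = 0)
1/(D + (n + 25)²) = 1/(-67106 + (0 + 25)²) = 1/(-67106 + 25²) = 1/(-67106 + 625) = 1/(-66481) = -1/66481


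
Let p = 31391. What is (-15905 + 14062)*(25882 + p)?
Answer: -105554139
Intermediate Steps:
(-15905 + 14062)*(25882 + p) = (-15905 + 14062)*(25882 + 31391) = -1843*57273 = -105554139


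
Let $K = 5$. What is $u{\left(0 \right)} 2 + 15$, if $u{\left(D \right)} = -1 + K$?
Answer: $23$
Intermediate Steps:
$u{\left(D \right)} = 4$ ($u{\left(D \right)} = -1 + 5 = 4$)
$u{\left(0 \right)} 2 + 15 = 4 \cdot 2 + 15 = 8 + 15 = 23$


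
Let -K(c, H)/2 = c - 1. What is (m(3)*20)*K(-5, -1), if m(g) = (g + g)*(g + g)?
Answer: 8640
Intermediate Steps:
m(g) = 4*g**2 (m(g) = (2*g)*(2*g) = 4*g**2)
K(c, H) = 2 - 2*c (K(c, H) = -2*(c - 1) = -2*(-1 + c) = 2 - 2*c)
(m(3)*20)*K(-5, -1) = ((4*3**2)*20)*(2 - 2*(-5)) = ((4*9)*20)*(2 + 10) = (36*20)*12 = 720*12 = 8640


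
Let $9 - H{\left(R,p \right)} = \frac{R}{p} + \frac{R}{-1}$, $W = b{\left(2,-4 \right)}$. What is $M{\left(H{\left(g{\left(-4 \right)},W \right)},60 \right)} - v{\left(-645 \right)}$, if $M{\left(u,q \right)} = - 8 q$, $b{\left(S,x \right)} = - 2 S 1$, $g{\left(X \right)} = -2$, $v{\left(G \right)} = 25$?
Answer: $-505$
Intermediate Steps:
$b{\left(S,x \right)} = - 2 S$
$W = -4$ ($W = \left(-2\right) 2 = -4$)
$H{\left(R,p \right)} = 9 + R - \frac{R}{p}$ ($H{\left(R,p \right)} = 9 - \left(\frac{R}{p} + \frac{R}{-1}\right) = 9 - \left(\frac{R}{p} + R \left(-1\right)\right) = 9 - \left(\frac{R}{p} - R\right) = 9 - \left(- R + \frac{R}{p}\right) = 9 + \left(R - \frac{R}{p}\right) = 9 + R - \frac{R}{p}$)
$M{\left(H{\left(g{\left(-4 \right)},W \right)},60 \right)} - v{\left(-645 \right)} = \left(-8\right) 60 - 25 = -480 - 25 = -505$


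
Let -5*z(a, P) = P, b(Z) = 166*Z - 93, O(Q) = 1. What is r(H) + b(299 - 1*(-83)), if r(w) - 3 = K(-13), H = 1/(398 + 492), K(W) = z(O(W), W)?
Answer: 316623/5 ≈ 63325.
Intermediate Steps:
b(Z) = -93 + 166*Z
z(a, P) = -P/5
K(W) = -W/5
H = 1/890 ≈ 0.0011236
r(w) = 28/5 (r(w) = 3 - 1/5*(-13) = 3 + 13/5 = 28/5)
r(H) + b(299 - 1*(-83)) = 28/5 + (-93 + 166*(299 - 1*(-83))) = 28/5 + (-93 + 166*(299 + 83)) = 28/5 + (-93 + 166*382) = 28/5 + (-93 + 63412) = 28/5 + 63319 = 316623/5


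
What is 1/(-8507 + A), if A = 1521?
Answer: -1/6986 ≈ -0.00014314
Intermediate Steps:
1/(-8507 + A) = 1/(-8507 + 1521) = 1/(-6986) = -1/6986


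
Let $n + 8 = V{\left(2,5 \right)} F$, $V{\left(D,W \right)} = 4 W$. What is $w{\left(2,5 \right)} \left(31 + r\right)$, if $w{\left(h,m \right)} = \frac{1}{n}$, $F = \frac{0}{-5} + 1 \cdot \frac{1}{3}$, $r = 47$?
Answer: $- \frac{117}{2} \approx -58.5$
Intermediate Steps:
$F = \frac{1}{3}$ ($F = 0 \left(- \frac{1}{5}\right) + 1 \cdot \frac{1}{3} = 0 + \frac{1}{3} = \frac{1}{3} \approx 0.33333$)
$n = - \frac{4}{3}$ ($n = -8 + 4 \cdot 5 \cdot \frac{1}{3} = -8 + 20 \cdot \frac{1}{3} = -8 + \frac{20}{3} = - \frac{4}{3} \approx -1.3333$)
$w{\left(h,m \right)} = - \frac{3}{4}$ ($w{\left(h,m \right)} = \frac{1}{- \frac{4}{3}} = - \frac{3}{4}$)
$w{\left(2,5 \right)} \left(31 + r\right) = - \frac{3 \left(31 + 47\right)}{4} = \left(- \frac{3}{4}\right) 78 = - \frac{117}{2}$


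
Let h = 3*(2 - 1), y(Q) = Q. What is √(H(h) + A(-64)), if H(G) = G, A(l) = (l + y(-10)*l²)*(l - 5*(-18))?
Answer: I*√1066621 ≈ 1032.8*I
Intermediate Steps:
h = 3 (h = 3*1 = 3)
A(l) = (90 + l)*(l - 10*l²) (A(l) = (l - 10*l²)*(l - 5*(-18)) = (l - 10*l²)*(l + 90) = (l - 10*l²)*(90 + l) = (90 + l)*(l - 10*l²))
√(H(h) + A(-64)) = √(3 - 64*(90 - 899*(-64) - 10*(-64)²)) = √(3 - 64*(90 + 57536 - 10*4096)) = √(3 - 64*(90 + 57536 - 40960)) = √(3 - 64*16666) = √(3 - 1066624) = √(-1066621) = I*√1066621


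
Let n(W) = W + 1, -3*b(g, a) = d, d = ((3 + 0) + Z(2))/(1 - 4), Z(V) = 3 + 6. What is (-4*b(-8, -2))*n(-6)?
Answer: 80/3 ≈ 26.667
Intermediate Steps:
Z(V) = 9
d = -4 (d = ((3 + 0) + 9)/(1 - 4) = (3 + 9)/(-3) = 12*(-1/3) = -4)
b(g, a) = 4/3 (b(g, a) = -1/3*(-4) = 4/3)
n(W) = 1 + W
(-4*b(-8, -2))*n(-6) = (-4*4/3)*(1 - 6) = -16/3*(-5) = 80/3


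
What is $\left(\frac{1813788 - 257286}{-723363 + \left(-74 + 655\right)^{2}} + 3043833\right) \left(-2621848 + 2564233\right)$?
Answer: $- \frac{1470829916461410}{8387} \approx -1.7537 \cdot 10^{11}$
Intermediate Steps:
$\left(\frac{1813788 - 257286}{-723363 + \left(-74 + 655\right)^{2}} + 3043833\right) \left(-2621848 + 2564233\right) = \left(\frac{1556502}{-723363 + 581^{2}} + 3043833\right) \left(-57615\right) = \left(\frac{1556502}{-723363 + 337561} + 3043833\right) \left(-57615\right) = \left(\frac{1556502}{-385802} + 3043833\right) \left(-57615\right) = \left(1556502 \left(- \frac{1}{385802}\right) + 3043833\right) \left(-57615\right) = \left(- \frac{33837}{8387} + 3043833\right) \left(-57615\right) = \frac{25528593534}{8387} \left(-57615\right) = - \frac{1470829916461410}{8387}$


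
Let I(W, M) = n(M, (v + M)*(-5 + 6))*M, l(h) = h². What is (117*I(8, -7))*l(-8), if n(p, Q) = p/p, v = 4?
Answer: -52416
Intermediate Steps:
n(p, Q) = 1
I(W, M) = M (I(W, M) = 1*M = M)
(117*I(8, -7))*l(-8) = (117*(-7))*(-8)² = -819*64 = -52416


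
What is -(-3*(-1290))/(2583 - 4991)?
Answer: 45/28 ≈ 1.6071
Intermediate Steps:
-(-3*(-1290))/(2583 - 4991) = -3870/(-2408) = -3870*(-1)/2408 = -1*(-45/28) = 45/28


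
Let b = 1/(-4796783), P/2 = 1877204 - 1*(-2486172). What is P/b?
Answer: -41860335638816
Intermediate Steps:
P = 8726752 (P = 2*(1877204 - 1*(-2486172)) = 2*(1877204 + 2486172) = 2*4363376 = 8726752)
b = -1/4796783 ≈ -2.0847e-7
P/b = 8726752/(-1/4796783) = 8726752*(-4796783) = -41860335638816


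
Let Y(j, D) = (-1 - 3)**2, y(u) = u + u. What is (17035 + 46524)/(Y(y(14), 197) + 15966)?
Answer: 63559/15982 ≈ 3.9769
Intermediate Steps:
y(u) = 2*u
Y(j, D) = 16 (Y(j, D) = (-4)**2 = 16)
(17035 + 46524)/(Y(y(14), 197) + 15966) = (17035 + 46524)/(16 + 15966) = 63559/15982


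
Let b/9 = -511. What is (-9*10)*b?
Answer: 413910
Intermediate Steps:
b = -4599 (b = 9*(-511) = -4599)
(-9*10)*b = -9*10*(-4599) = -90*(-4599) = 413910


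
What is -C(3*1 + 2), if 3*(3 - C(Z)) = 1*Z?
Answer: -4/3 ≈ -1.3333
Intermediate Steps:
C(Z) = 3 - Z/3
-C(3*1 + 2) = -(3 - (3*1 + 2)/3) = -(3 - (3 + 2)/3) = -(3 - 1/3*5) = -(3 - 5/3) = -1*4/3 = -4/3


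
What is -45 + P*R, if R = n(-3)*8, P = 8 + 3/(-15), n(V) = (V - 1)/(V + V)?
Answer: -17/5 ≈ -3.4000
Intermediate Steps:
n(V) = (-1 + V)/(2*V) (n(V) = (-1 + V)/((2*V)) = (-1 + V)*(1/(2*V)) = (-1 + V)/(2*V))
P = 39/5 (P = 8 + 3*(-1/15) = 8 - 1/5 = 39/5 ≈ 7.8000)
R = 16/3 (R = ((1/2)*(-1 - 3)/(-3))*8 = ((1/2)*(-1/3)*(-4))*8 = (2/3)*8 = 16/3 ≈ 5.3333)
-45 + P*R = -45 + (39/5)*(16/3) = -45 + 208/5 = -17/5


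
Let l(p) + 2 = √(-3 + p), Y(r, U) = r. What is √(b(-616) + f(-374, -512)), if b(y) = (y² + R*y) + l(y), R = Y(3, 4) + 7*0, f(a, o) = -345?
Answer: √(377261 + I*√619) ≈ 614.22 + 0.02*I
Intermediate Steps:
l(p) = -2 + √(-3 + p)
R = 3 (R = 3 + 7*0 = 3 + 0 = 3)
b(y) = -2 + y² + √(-3 + y) + 3*y (b(y) = (y² + 3*y) + (-2 + √(-3 + y)) = -2 + y² + √(-3 + y) + 3*y)
√(b(-616) + f(-374, -512)) = √((-2 + (-616)² + √(-3 - 616) + 3*(-616)) - 345) = √((-2 + 379456 + √(-619) - 1848) - 345) = √((-2 + 379456 + I*√619 - 1848) - 345) = √((377606 + I*√619) - 345) = √(377261 + I*√619)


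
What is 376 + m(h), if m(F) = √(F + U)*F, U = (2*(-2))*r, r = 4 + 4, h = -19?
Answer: 376 - 19*I*√51 ≈ 376.0 - 135.69*I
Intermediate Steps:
r = 8
U = -32 (U = (2*(-2))*8 = -4*8 = -32)
m(F) = F*√(-32 + F) (m(F) = √(F - 32)*F = √(-32 + F)*F = F*√(-32 + F))
376 + m(h) = 376 - 19*√(-32 - 19) = 376 - 19*I*√51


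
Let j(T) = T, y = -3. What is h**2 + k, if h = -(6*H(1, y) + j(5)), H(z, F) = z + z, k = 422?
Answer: 711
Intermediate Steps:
H(z, F) = 2*z
h = -17 (h = -(6*(2*1) + 5) = -(6*2 + 5) = -(12 + 5) = -1*17 = -17)
h**2 + k = (-17)**2 + 422 = 289 + 422 = 711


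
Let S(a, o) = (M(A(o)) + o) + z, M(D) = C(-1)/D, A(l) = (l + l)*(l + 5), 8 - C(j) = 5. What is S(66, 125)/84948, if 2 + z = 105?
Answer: 2470001/920270000 ≈ 0.0026840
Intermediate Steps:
C(j) = 3 (C(j) = 8 - 1*5 = 8 - 5 = 3)
z = 103 (z = -2 + 105 = 103)
A(l) = 2*l*(5 + l) (A(l) = (2*l)*(5 + l) = 2*l*(5 + l))
M(D) = 3/D
S(a, o) = 103 + o + 3/(2*o*(5 + o)) (S(a, o) = (3/((2*o*(5 + o))) + o) + 103 = (3*(1/(2*o*(5 + o))) + o) + 103 = (3/(2*o*(5 + o)) + o) + 103 = (o + 3/(2*o*(5 + o))) + 103 = 103 + o + 3/(2*o*(5 + o)))
S(66, 125)/84948 = ((3/2 + 125*(5 + 125)*(103 + 125))/(125*(5 + 125)))/84948 = ((1/125)*(3/2 + 125*130*228)/130)*(1/84948) = ((1/125)*(1/130)*(3/2 + 3705000))*(1/84948) = ((1/125)*(1/130)*(7410003/2))*(1/84948) = (7410003/32500)*(1/84948) = 2470001/920270000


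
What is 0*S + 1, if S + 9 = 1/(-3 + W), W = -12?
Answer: 1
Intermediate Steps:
S = -136/15 (S = -9 + 1/(-3 - 12) = -9 + 1/(-15) = -9 - 1/15 = -136/15 ≈ -9.0667)
0*S + 1 = 0*(-136/15) + 1 = 0 + 1 = 1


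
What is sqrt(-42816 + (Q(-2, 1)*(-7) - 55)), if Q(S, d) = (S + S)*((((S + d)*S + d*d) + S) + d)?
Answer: I*sqrt(42815) ≈ 206.92*I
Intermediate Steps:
Q(S, d) = 2*S*(S + d + d**2 + S*(S + d)) (Q(S, d) = (2*S)*(((S*(S + d) + d**2) + S) + d) = (2*S)*(((d**2 + S*(S + d)) + S) + d) = (2*S)*((S + d**2 + S*(S + d)) + d) = (2*S)*(S + d + d**2 + S*(S + d)) = 2*S*(S + d + d**2 + S*(S + d)))
sqrt(-42816 + (Q(-2, 1)*(-7) - 55)) = sqrt(-42816 + ((2*(-2)*(-2 + 1 + (-2)**2 + 1**2 - 2*1))*(-7) - 55)) = sqrt(-42816 + ((2*(-2)*(-2 + 1 + 4 + 1 - 2))*(-7) - 55)) = sqrt(-42816 + ((2*(-2)*2)*(-7) - 55)) = sqrt(-42816 + (-8*(-7) - 55)) = sqrt(-42816 + (56 - 55)) = sqrt(-42816 + 1) = sqrt(-42815) = I*sqrt(42815)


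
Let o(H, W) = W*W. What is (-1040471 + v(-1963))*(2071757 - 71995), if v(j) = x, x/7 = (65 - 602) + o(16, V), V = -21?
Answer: -2082038207966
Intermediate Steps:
o(H, W) = W²
x = -672 (x = 7*((65 - 602) + (-21)²) = 7*(-537 + 441) = 7*(-96) = -672)
v(j) = -672
(-1040471 + v(-1963))*(2071757 - 71995) = (-1040471 - 672)*(2071757 - 71995) = -1041143*1999762 = -2082038207966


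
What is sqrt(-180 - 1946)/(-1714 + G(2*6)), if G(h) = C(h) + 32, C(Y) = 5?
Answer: -I*sqrt(2126)/1677 ≈ -0.027495*I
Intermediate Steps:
G(h) = 37 (G(h) = 5 + 32 = 37)
sqrt(-180 - 1946)/(-1714 + G(2*6)) = sqrt(-180 - 1946)/(-1714 + 37) = sqrt(-2126)/(-1677) = (I*sqrt(2126))*(-1/1677) = -I*sqrt(2126)/1677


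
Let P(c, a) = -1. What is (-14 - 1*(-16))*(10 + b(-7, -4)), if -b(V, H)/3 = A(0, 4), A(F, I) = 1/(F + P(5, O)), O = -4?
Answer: 26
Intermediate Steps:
A(F, I) = 1/(-1 + F) (A(F, I) = 1/(F - 1) = 1/(-1 + F))
b(V, H) = 3 (b(V, H) = -3/(-1 + 0) = -3/(-1) = -3*(-1) = 3)
(-14 - 1*(-16))*(10 + b(-7, -4)) = (-14 - 1*(-16))*(10 + 3) = (-14 + 16)*13 = 2*13 = 26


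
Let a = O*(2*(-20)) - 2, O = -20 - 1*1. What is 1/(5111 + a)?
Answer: 1/5949 ≈ 0.00016810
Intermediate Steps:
O = -21 (O = -20 - 1 = -21)
a = 838 (a = -42*(-20) - 2 = -21*(-40) - 2 = 840 - 2 = 838)
1/(5111 + a) = 1/(5111 + 838) = 1/5949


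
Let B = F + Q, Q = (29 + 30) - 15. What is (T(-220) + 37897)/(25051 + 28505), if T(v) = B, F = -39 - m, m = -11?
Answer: 37913/53556 ≈ 0.70791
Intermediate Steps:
Q = 44 (Q = 59 - 15 = 44)
F = -28 (F = -39 - 1*(-11) = -39 + 11 = -28)
B = 16 (B = -28 + 44 = 16)
T(v) = 16
(T(-220) + 37897)/(25051 + 28505) = (16 + 37897)/(25051 + 28505) = 37913/53556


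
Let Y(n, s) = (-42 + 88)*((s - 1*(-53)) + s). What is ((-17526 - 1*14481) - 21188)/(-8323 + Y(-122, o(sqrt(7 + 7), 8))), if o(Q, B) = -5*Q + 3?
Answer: 298370755/28498481 - 24469700*sqrt(14)/28498481 ≈ 7.2570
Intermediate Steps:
o(Q, B) = 3 - 5*Q
Y(n, s) = 2438 + 92*s (Y(n, s) = 46*((s + 53) + s) = 46*((53 + s) + s) = 46*(53 + 2*s) = 2438 + 92*s)
((-17526 - 1*14481) - 21188)/(-8323 + Y(-122, o(sqrt(7 + 7), 8))) = ((-17526 - 1*14481) - 21188)/(-8323 + (2438 + 92*(3 - 5*sqrt(7 + 7)))) = ((-17526 - 14481) - 21188)/(-8323 + (2438 + 92*(3 - 5*sqrt(14)))) = (-32007 - 21188)/(-8323 + (2438 + (276 - 460*sqrt(14)))) = -53195/(-8323 + (2714 - 460*sqrt(14))) = -53195/(-5609 - 460*sqrt(14))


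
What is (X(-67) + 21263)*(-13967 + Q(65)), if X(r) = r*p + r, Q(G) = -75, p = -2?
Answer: -299515860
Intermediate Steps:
X(r) = -r (X(r) = r*(-2) + r = -2*r + r = -r)
(X(-67) + 21263)*(-13967 + Q(65)) = (-1*(-67) + 21263)*(-13967 - 75) = (67 + 21263)*(-14042) = 21330*(-14042) = -299515860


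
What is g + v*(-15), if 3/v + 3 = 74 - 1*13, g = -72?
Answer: -4221/58 ≈ -72.776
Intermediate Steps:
v = 3/58 (v = 3/(-3 + (74 - 1*13)) = 3/(-3 + (74 - 13)) = 3/(-3 + 61) = 3/58 ≈ 0.051724)
g + v*(-15) = -72 + (3/58)*(-15) = -72 - 45/58 = -4221/58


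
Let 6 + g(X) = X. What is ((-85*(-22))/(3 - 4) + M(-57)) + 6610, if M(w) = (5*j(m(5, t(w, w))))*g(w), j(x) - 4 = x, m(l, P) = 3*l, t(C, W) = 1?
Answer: -1245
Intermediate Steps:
g(X) = -6 + X
j(x) = 4 + x
M(w) = -570 + 95*w (M(w) = (5*(4 + 3*5))*(-6 + w) = (5*(4 + 15))*(-6 + w) = (5*19)*(-6 + w) = 95*(-6 + w) = -570 + 95*w)
((-85*(-22))/(3 - 4) + M(-57)) + 6610 = ((-85*(-22))/(3 - 4) + (-570 + 95*(-57))) + 6610 = (1870/(-1) + (-570 - 5415)) + 6610 = (-1*1870 - 5985) + 6610 = (-1870 - 5985) + 6610 = -7855 + 6610 = -1245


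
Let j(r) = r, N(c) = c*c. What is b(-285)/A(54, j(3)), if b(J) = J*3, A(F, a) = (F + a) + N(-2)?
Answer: -855/61 ≈ -14.016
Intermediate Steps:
N(c) = c²
A(F, a) = 4 + F + a (A(F, a) = (F + a) + (-2)² = (F + a) + 4 = 4 + F + a)
b(J) = 3*J
b(-285)/A(54, j(3)) = (3*(-285))/(4 + 54 + 3) = -855/61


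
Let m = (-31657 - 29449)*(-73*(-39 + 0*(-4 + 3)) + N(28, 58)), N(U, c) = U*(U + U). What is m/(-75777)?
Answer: 269782990/75777 ≈ 3560.2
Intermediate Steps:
N(U, c) = 2*U² (N(U, c) = U*(2*U) = 2*U²)
m = -269782990 (m = (-31657 - 29449)*(-73*(-39 + 0*(-4 + 3)) + 2*28²) = -61106*(-73*(-39 + 0*(-1)) + 2*784) = -61106*(-73*(-39 + 0) + 1568) = -61106*(-73*(-39) + 1568) = -61106*(2847 + 1568) = -61106*4415 = -269782990)
m/(-75777) = -269782990/(-75777) = -269782990*(-1/75777) = 269782990/75777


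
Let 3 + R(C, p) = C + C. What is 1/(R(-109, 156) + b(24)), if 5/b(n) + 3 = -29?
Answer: -32/7077 ≈ -0.0045217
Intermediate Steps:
R(C, p) = -3 + 2*C (R(C, p) = -3 + (C + C) = -3 + 2*C)
b(n) = -5/32 (b(n) = 5/(-3 - 29) = 5/(-32) = 5*(-1/32) = -5/32)
1/(R(-109, 156) + b(24)) = 1/((-3 + 2*(-109)) - 5/32) = 1/((-3 - 218) - 5/32) = 1/(-221 - 5/32) = 1/(-7077/32) = -32/7077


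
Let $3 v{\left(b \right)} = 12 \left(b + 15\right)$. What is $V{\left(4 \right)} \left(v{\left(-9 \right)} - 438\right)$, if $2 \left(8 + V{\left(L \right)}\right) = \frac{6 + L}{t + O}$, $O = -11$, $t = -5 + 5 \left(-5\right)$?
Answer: $\frac{137862}{41} \approx 3362.5$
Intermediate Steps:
$v{\left(b \right)} = 60 + 4 b$ ($v{\left(b \right)} = \frac{12 \left(b + 15\right)}{3} = \frac{12 \left(15 + b\right)}{3} = \frac{180 + 12 b}{3} = 60 + 4 b$)
$t = -30$ ($t = -5 - 25 = -30$)
$V{\left(L \right)} = - \frac{331}{41} - \frac{L}{82}$ ($V{\left(L \right)} = -8 + \frac{\left(6 + L\right) \frac{1}{-30 - 11}}{2} = -8 + \frac{\left(6 + L\right) \frac{1}{-41}}{2} = -8 + \frac{\left(6 + L\right) \left(- \frac{1}{41}\right)}{2} = -8 + \frac{- \frac{6}{41} - \frac{L}{41}}{2} = -8 - \left(\frac{3}{41} + \frac{L}{82}\right) = - \frac{331}{41} - \frac{L}{82}$)
$V{\left(4 \right)} \left(v{\left(-9 \right)} - 438\right) = \left(- \frac{331}{41} - \frac{2}{41}\right) \left(\left(60 + 4 \left(-9\right)\right) - 438\right) = \left(- \frac{331}{41} - \frac{2}{41}\right) \left(\left(60 - 36\right) - 438\right) = - \frac{333 \left(24 - 438\right)}{41} = \left(- \frac{333}{41}\right) \left(-414\right) = \frac{137862}{41}$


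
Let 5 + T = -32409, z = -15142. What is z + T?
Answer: -47556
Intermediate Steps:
T = -32414 (T = -5 - 32409 = -32414)
z + T = -15142 - 32414 = -47556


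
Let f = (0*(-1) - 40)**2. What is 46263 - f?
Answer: 44663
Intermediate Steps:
f = 1600 (f = (0 - 40)**2 = (-40)**2 = 1600)
46263 - f = 46263 - 1*1600 = 46263 - 1600 = 44663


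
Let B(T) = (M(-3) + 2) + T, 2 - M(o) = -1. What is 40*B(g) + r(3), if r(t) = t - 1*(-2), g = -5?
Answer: 5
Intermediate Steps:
M(o) = 3 (M(o) = 2 - 1*(-1) = 2 + 1 = 3)
r(t) = 2 + t (r(t) = t + 2 = 2 + t)
B(T) = 5 + T (B(T) = (3 + 2) + T = 5 + T)
40*B(g) + r(3) = 40*(5 - 5) + (2 + 3) = 40*0 + 5 = 0 + 5 = 5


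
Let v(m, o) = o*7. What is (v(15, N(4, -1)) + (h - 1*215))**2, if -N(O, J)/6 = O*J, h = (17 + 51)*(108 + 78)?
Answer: 158785201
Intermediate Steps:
h = 12648 (h = 68*186 = 12648)
N(O, J) = -6*J*O (N(O, J) = -6*O*J = -6*J*O)
v(m, o) = 7*o
(v(15, N(4, -1)) + (h - 1*215))**2 = (7*(-6*(-1)*4) + (12648 - 1*215))**2 = (7*24 + (12648 - 215))**2 = (168 + 12433)**2 = 12601**2 = 158785201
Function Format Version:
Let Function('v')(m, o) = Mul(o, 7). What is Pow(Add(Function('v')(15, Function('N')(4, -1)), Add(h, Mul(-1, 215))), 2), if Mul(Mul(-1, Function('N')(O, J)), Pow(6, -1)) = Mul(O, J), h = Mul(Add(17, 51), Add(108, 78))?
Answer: 158785201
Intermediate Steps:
h = 12648 (h = Mul(68, 186) = 12648)
Function('N')(O, J) = Mul(-6, J, O) (Function('N')(O, J) = Mul(-6, Mul(O, J)) = Mul(-6, Mul(J, O)) = Mul(-6, J, O))
Function('v')(m, o) = Mul(7, o)
Pow(Add(Function('v')(15, Function('N')(4, -1)), Add(h, Mul(-1, 215))), 2) = Pow(Add(Mul(7, Mul(-6, -1, 4)), Add(12648, Mul(-1, 215))), 2) = Pow(Add(Mul(7, 24), Add(12648, -215)), 2) = Pow(Add(168, 12433), 2) = Pow(12601, 2) = 158785201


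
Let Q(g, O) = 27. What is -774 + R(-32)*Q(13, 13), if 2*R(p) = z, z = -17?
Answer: -2007/2 ≈ -1003.5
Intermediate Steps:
R(p) = -17/2 (R(p) = (½)*(-17) = -17/2)
-774 + R(-32)*Q(13, 13) = -774 - 17/2*27 = -774 - 459/2 = -2007/2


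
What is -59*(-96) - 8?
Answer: 5656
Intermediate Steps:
-59*(-96) - 8 = 5664 - 8 = 5656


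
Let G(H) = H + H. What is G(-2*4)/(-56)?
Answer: 2/7 ≈ 0.28571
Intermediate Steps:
G(H) = 2*H
G(-2*4)/(-56) = (2*(-2*4))/(-56) = (2*(-8))*(-1/56) = -16*(-1/56) = 2/7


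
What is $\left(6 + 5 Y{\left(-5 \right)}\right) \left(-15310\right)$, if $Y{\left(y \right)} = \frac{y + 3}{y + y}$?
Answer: $-107170$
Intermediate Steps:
$Y{\left(y \right)} = \frac{3 + y}{2 y}$
$\left(6 + 5 Y{\left(-5 \right)}\right) \left(-15310\right) = \left(6 + 5 \frac{3 - 5}{2 \left(-5\right)}\right) \left(-15310\right) = \left(6 + 5 \cdot \frac{1}{2} \left(- \frac{1}{5}\right) \left(-2\right)\right) \left(-15310\right) = \left(6 + 5 \cdot \frac{1}{5}\right) \left(-15310\right) = \left(6 + 1\right) \left(-15310\right) = 7 \left(-15310\right) = -107170$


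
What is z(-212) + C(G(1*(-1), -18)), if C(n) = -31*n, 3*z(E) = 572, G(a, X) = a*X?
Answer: -1102/3 ≈ -367.33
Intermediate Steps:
G(a, X) = X*a
z(E) = 572/3 (z(E) = (⅓)*572 = 572/3)
z(-212) + C(G(1*(-1), -18)) = 572/3 - (-558)*1*(-1) = 572/3 - (-558)*(-1) = 572/3 - 31*18 = 572/3 - 558 = -1102/3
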